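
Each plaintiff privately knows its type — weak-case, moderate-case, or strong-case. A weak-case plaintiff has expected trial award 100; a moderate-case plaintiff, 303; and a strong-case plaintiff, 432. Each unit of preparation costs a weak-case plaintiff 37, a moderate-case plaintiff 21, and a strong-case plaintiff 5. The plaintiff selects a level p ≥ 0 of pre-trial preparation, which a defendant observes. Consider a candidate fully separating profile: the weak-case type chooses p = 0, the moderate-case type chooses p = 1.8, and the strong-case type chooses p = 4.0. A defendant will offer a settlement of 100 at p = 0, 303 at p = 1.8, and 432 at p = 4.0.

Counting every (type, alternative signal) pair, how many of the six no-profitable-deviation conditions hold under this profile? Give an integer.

3

Moderate-case (own payoff 303 − 21×1.8 = 265.2): to p=0 gives 100 → no gain ✓; to p=4.0 gives 432 − 21×4.0 = 348 → profitable ✗.
Strong-case (own payoff 432 − 5×4.0 = 412): to p=0 gives 100 → no gain ✓; to p=1.8 gives 303 − 5×1.8 = 294 → no gain ✓.
Weak-case (own payoff 100): to p=1.8 gives 303 − 37×1.8 = 236.4 → profitable ✗; to p=4.0 gives 432 − 37×4.0 = 284 → profitable ✗.
3 of the 6 constraints hold; not an equilibrium.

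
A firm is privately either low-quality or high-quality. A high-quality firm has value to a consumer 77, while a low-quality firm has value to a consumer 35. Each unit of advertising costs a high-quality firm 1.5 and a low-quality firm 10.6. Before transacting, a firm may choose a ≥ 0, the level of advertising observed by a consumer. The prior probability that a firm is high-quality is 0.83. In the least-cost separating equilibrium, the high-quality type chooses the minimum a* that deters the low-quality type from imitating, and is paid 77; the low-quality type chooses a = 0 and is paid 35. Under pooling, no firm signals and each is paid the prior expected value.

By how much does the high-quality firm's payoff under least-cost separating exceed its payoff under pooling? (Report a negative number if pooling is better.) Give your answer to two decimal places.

Least-cost separating signal: a* solves 35 = 77 − 10.6·a*, so a* = (77 − 35)/10.6 ≈ 3.9623.
High-quality type's separating payoff: 77 − 1.5 × a* = 77 − 1.5 × (77 − 35)/10.6 = 77 − 63/10.6 ≈ 71.0566.
Pooling payoff: 0.83 × 77 + 0.17 × 35 = 69.86.
Difference: 71.0566 − 69.86 = 1.1966, i.e. 1.20 to two decimal places.
The high-quality type prefers to separate.

1.20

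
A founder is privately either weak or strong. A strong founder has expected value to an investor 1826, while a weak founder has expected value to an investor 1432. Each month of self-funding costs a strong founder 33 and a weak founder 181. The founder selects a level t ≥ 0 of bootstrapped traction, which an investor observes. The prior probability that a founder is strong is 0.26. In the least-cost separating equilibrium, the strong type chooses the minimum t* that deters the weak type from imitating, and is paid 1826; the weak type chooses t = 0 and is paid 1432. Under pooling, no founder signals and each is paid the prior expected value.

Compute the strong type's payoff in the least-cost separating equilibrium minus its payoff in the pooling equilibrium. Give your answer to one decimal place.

219.7

Least-cost separating signal: t* solves 1432 = 1826 − 181·t*, so t* = (1826 − 1432)/181 ≈ 2.1768.
Strong type's separating payoff: 1826 − 33 × t* = 1826 − 33 × (1826 − 1432)/181 = 1826 − 13002/181 ≈ 1754.166.
Pooling payoff: 0.26 × 1826 + 0.74 × 1432 = 1534.44.
Difference: 1754.166 − 1534.44 = 219.726, i.e. 219.7 to one decimal place.
The strong type prefers to separate.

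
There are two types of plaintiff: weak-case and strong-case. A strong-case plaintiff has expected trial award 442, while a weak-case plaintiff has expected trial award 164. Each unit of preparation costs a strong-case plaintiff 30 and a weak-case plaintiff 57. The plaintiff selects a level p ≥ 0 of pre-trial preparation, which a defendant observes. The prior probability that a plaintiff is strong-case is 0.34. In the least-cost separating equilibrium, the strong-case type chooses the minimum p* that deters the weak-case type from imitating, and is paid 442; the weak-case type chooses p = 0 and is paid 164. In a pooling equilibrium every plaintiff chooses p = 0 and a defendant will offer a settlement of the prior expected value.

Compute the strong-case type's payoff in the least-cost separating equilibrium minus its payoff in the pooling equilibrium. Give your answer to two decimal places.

37.16

Least-cost separating signal: p* solves 164 = 442 − 57·p*, so p* = (442 − 164)/57 ≈ 4.8772.
Strong-case type's separating payoff: 442 − 30 × p* = 442 − 30 × (442 − 164)/57 = 442 − 8340/57 ≈ 295.6842.
Pooling payoff: 0.34 × 442 + 0.66 × 164 = 258.52.
Difference: 295.6842 − 258.52 = 37.1642, i.e. 37.16 to two decimal places.
The strong-case type prefers to separate.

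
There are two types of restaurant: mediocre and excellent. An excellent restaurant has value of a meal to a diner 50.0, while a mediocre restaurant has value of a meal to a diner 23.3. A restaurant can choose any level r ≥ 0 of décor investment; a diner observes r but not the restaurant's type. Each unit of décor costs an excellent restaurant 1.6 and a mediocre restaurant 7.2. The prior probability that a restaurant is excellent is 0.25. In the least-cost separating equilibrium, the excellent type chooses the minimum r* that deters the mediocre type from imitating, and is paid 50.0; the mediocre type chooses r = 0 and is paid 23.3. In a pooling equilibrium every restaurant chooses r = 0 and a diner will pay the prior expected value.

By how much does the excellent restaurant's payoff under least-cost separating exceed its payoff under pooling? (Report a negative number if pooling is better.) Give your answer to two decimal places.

14.09

Least-cost separating signal: r* solves 23.3 = 50.0 − 7.2·r*, so r* = (50.0 − 23.3)/7.2 ≈ 3.7083.
Excellent type's separating payoff: 50.0 − 1.6 × r* = 50.0 − 1.6 × (50.0 − 23.3)/7.2 = 50.0 − 42.72/7.2 ≈ 44.0667.
Pooling payoff: 0.25 × 50.0 + 0.75 × 23.3 = 29.975.
Difference: 44.0667 − 29.975 = 14.0917, i.e. 14.09 to two decimal places.
The excellent type prefers to separate.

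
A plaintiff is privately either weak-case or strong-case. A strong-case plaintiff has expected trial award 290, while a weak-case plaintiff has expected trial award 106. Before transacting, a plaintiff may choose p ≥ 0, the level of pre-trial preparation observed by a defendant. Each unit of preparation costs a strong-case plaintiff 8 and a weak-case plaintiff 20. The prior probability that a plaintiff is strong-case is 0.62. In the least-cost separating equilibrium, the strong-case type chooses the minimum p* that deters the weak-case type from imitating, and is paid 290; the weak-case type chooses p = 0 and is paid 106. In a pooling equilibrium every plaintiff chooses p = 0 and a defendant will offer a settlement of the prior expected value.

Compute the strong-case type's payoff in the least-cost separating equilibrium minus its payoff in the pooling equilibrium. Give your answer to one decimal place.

Least-cost separating signal: p* solves 106 = 290 − 20·p*, so p* = (290 − 106)/20 = 9.2.
Strong-case type's separating payoff: 290 − 8 × p* = 290 − 8 × (290 − 106)/20 = 290 − 1472/20 = 216.4.
Pooling payoff: 0.62 × 290 + 0.38 × 106 = 220.08.
Difference: 216.4 − 220.08 = -3.68, i.e. -3.7 to one decimal place.
The strong-case type would prefer the pooling outcome.

-3.7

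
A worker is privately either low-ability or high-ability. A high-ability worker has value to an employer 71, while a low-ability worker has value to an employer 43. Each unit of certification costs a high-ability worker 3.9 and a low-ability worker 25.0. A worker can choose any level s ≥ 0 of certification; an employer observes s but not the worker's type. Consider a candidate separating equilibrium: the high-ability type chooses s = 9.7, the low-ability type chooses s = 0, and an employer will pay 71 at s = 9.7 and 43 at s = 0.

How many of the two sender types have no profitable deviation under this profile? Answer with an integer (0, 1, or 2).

High-ability type: signal → 71 − 3.9 × 9.7 = 33.17; deviate to 0 → 43. IC fails (33.17 < 43).
Low-ability type: stay at 0 → 43; mimic → 71 − 25.0 × 9.7 = -171.5. IC holds (43 ≥ -171.5).
1 of 2 constraints hold, so this profile is not an equilibrium.

1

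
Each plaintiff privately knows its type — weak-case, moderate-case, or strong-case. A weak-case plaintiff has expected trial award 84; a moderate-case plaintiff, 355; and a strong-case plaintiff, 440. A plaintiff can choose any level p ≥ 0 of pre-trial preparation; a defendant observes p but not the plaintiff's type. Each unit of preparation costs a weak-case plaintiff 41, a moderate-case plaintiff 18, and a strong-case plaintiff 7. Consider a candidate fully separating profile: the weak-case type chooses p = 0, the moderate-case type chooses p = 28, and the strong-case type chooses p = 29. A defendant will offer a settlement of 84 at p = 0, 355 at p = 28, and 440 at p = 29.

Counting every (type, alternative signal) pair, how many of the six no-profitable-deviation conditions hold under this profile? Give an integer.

Strong-case (own payoff 440 − 7×29 = 237): to p=0 gives 84 → no gain ✓; to p=28 gives 355 − 7×28 = 159 → no gain ✓.
Moderate-case (own payoff 355 − 18×28 = -149): to p=0 gives 84 → profitable ✗; to p=29 gives 440 − 18×29 = -82 → profitable ✗.
Weak-case (own payoff 84): to p=28 gives 355 − 41×28 = -793 → no gain ✓; to p=29 gives 440 − 41×29 = -749 → no gain ✓.
4 of the 6 constraints hold; not an equilibrium.

4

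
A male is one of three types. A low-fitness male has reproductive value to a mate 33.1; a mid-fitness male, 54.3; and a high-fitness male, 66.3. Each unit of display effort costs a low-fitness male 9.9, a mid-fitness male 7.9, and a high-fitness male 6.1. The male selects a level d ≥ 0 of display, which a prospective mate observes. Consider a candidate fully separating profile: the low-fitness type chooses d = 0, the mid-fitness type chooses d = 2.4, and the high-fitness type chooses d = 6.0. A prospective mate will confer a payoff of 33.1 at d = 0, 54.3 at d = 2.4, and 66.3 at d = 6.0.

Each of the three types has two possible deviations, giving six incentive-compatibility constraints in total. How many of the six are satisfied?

Low-fitness (own payoff 33.1): to d=2.4 gives 54.3 − 9.9×2.4 = 30.54 → no gain ✓; to d=6.0 gives 66.3 − 9.9×6.0 = 6.9 → no gain ✓.
Mid-fitness (own payoff 54.3 − 7.9×2.4 = 35.34): to d=0 gives 33.1 → no gain ✓; to d=6.0 gives 66.3 − 7.9×6.0 = 18.9 → no gain ✓.
High-fitness (own payoff 66.3 − 6.1×6.0 = 29.7): to d=0 gives 33.1 → profitable ✗; to d=2.4 gives 54.3 − 6.1×2.4 = 39.66 → profitable ✗.
4 of the 6 constraints hold; not an equilibrium.

4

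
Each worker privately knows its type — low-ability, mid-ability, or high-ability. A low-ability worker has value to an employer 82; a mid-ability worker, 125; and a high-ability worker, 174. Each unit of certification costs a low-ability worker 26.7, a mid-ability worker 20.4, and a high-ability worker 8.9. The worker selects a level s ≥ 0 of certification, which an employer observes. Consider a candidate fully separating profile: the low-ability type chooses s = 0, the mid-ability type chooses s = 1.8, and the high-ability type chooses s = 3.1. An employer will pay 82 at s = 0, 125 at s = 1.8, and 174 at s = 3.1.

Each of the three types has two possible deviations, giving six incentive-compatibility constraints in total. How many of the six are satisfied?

4

Mid-ability (own payoff 125 − 20.4×1.8 = 88.28): to s=0 gives 82 → no gain ✓; to s=3.1 gives 174 − 20.4×3.1 = 110.76 → profitable ✗.
Low-ability (own payoff 82): to s=1.8 gives 125 − 26.7×1.8 = 76.94 → no gain ✓; to s=3.1 gives 174 − 26.7×3.1 = 91.23 → profitable ✗.
High-ability (own payoff 174 − 8.9×3.1 = 146.41): to s=0 gives 82 → no gain ✓; to s=1.8 gives 125 − 8.9×1.8 = 108.98 → no gain ✓.
4 of the 6 constraints hold; not an equilibrium.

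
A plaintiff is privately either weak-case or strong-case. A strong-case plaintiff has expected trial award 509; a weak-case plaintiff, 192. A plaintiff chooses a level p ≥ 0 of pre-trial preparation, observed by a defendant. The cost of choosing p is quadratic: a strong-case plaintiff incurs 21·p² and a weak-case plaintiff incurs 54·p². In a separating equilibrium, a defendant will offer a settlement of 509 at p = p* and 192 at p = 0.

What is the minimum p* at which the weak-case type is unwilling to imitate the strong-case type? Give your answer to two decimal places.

2.42

The weak-case type at p = 0 receives 192; imitating at p* yields 509 − 54·p*².
Indifference: 192 = 509 − 54·p*², so p*² = (509 − 192) / 54 ≈ 5.8704.
p* = √5.8704 ≈ 2.42.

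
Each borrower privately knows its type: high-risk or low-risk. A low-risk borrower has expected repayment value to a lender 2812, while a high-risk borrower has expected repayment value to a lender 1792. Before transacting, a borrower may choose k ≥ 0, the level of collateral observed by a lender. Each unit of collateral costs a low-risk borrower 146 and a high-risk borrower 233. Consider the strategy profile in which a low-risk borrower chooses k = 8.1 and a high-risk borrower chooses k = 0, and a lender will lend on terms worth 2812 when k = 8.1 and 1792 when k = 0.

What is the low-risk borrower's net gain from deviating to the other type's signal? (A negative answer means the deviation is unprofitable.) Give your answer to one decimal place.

162.6

Playing k = 8.1 the low-risk borrower receives 2812 − 146 × 8.1 = 1629.4.
Deviating to k = 0 yields 1792 instead.
Gain from deviating: 1792 − 1629.4 = 162.6.
The gain is positive, so the low-risk type's incentive-compatibility constraint is violated — this profile is not a separating equilibrium.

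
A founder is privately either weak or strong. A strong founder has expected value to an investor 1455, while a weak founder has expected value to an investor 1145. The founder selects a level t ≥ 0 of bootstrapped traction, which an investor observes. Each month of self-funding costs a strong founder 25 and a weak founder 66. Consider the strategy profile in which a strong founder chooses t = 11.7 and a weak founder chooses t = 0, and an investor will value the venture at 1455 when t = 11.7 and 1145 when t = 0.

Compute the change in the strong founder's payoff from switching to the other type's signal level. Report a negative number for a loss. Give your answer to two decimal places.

-17.50

Playing t = 11.7 the strong founder receives 1455 − 25 × 11.7 = 1162.5.
Deviating to t = 0 yields 1145 instead.
Gain from deviating: 1145 − 1162.5 = -17.50.
The gain is negative, so the strong type's incentive-compatibility constraint is satisfied.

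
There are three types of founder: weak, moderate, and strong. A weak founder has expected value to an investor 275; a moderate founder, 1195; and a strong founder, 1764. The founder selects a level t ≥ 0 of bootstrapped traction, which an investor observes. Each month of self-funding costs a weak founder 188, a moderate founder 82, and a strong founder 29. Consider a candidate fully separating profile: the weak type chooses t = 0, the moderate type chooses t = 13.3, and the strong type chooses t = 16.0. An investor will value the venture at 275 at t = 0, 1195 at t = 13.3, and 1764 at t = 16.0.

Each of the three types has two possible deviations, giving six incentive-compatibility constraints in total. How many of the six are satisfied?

4

Weak (own payoff 275): to t=13.3 gives 1195 − 188×13.3 = -1305.4 → no gain ✓; to t=16.0 gives 1764 − 188×16.0 = -1244 → no gain ✓.
Moderate (own payoff 1195 − 82×13.3 = 104.4): to t=0 gives 275 → profitable ✗; to t=16.0 gives 1764 − 82×16.0 = 452 → profitable ✗.
Strong (own payoff 1764 − 29×16.0 = 1300): to t=0 gives 275 → no gain ✓; to t=13.3 gives 1195 − 29×13.3 = 809.3 → no gain ✓.
4 of the 6 constraints hold; not an equilibrium.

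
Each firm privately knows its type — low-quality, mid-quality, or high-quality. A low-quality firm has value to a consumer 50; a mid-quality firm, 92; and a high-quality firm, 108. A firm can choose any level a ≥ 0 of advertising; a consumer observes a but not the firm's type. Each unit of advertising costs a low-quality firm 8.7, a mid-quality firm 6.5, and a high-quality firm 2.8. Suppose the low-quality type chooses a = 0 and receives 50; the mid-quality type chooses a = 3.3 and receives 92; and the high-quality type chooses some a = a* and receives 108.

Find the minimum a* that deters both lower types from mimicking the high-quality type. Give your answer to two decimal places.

6.67

Mid-quality type (on-path payoff 92 − 6.5×3.3 = 70.55) won't mimic when 70.55 ≥ 108 − 6.5·a*, i.e. a* ≥ 5.76.
Low-quality type (on-path payoff 50) won't mimic when 50 ≥ 108 − 8.7·a*, i.e. a* ≥ 6.67.
Both must hold, so a* = max(6.67, 5.76) = 6.67. The low-quality type's constraint binds.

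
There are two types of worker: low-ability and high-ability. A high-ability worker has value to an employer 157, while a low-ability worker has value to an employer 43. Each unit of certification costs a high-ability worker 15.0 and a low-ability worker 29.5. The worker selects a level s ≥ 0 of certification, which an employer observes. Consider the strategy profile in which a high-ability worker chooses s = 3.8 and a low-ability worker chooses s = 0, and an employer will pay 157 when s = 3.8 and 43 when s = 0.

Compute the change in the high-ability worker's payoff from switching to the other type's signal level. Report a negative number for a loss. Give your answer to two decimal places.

-57.00

Playing s = 3.8 the high-ability worker receives 157 − 15.0 × 3.8 = 100.
Deviating to s = 0 yields 43 instead.
Gain from deviating: 43 − 100 = -57.00.
The gain is negative, so the high-ability type's incentive-compatibility constraint is satisfied.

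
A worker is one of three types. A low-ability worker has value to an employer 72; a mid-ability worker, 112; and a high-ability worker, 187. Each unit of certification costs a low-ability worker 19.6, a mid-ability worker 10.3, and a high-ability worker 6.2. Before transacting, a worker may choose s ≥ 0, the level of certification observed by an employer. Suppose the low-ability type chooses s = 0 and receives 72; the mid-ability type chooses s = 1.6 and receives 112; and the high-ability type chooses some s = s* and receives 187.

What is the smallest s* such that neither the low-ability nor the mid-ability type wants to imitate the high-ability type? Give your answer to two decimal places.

Low-ability type (on-path payoff 72) won't mimic when 72 ≥ 187 − 19.6·s*, i.e. s* ≥ 5.87.
Mid-ability type (on-path payoff 112 − 10.3×1.6 = 95.52) won't mimic when 95.52 ≥ 187 − 10.3·s*, i.e. s* ≥ 8.88.
Both must hold, so s* = max(5.87, 8.88) = 8.88. The mid-ability type's constraint binds.

8.88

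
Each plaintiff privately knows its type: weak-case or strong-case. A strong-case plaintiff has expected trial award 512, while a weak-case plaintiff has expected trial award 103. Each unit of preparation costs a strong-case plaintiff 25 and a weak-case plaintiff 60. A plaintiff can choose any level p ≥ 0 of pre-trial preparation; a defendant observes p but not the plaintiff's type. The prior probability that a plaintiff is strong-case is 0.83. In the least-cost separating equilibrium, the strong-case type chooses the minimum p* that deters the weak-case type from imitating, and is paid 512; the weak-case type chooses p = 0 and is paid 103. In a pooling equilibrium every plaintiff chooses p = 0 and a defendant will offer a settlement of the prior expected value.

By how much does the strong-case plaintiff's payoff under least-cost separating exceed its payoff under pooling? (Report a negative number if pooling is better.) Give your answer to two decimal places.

-100.89

Least-cost separating signal: p* solves 103 = 512 − 60·p*, so p* = (512 − 103)/60 ≈ 6.8167.
Strong-case type's separating payoff: 512 − 25 × p* = 512 − 25 × (512 − 103)/60 = 512 − 10225/60 ≈ 341.5833.
Pooling payoff: 0.83 × 512 + 0.17 × 103 = 442.47.
Difference: 341.5833 − 442.47 = -100.8867, i.e. -100.89 to two decimal places.
The strong-case type would prefer the pooling outcome.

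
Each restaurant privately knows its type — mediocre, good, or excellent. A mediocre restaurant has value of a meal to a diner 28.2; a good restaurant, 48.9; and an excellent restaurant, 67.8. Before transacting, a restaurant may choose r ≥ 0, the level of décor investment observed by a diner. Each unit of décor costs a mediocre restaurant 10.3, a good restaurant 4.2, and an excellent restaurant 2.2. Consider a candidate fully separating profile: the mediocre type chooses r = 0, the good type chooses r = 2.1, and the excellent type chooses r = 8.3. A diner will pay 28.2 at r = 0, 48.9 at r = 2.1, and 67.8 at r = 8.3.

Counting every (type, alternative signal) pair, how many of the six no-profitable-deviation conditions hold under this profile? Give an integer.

Good (own payoff 48.9 − 4.2×2.1 = 40.08): to r=0 gives 28.2 → no gain ✓; to r=8.3 gives 67.8 − 4.2×8.3 = 32.94 → no gain ✓.
Excellent (own payoff 67.8 − 2.2×8.3 = 49.54): to r=0 gives 28.2 → no gain ✓; to r=2.1 gives 48.9 − 2.2×2.1 = 44.28 → no gain ✓.
Mediocre (own payoff 28.2): to r=2.1 gives 48.9 − 10.3×2.1 = 27.27 → no gain ✓; to r=8.3 gives 67.8 − 10.3×8.3 = -17.69 → no gain ✓.
6 of the 6 constraints hold; this profile is a separating equilibrium.

6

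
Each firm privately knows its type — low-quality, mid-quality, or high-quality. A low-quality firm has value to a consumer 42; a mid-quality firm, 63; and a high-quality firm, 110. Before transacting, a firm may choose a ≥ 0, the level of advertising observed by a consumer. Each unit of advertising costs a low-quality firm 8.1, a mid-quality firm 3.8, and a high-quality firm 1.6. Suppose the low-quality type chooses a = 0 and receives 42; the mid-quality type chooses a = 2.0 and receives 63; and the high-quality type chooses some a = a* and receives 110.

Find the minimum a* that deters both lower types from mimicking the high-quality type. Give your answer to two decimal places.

14.37

Mid-quality type (on-path payoff 63 − 3.8×2.0 = 55.4) won't mimic when 55.4 ≥ 110 − 3.8·a*, i.e. a* ≥ 14.37.
Low-quality type (on-path payoff 42) won't mimic when 42 ≥ 110 − 8.1·a*, i.e. a* ≥ 8.40.
Both must hold, so a* = max(8.40, 14.37) = 14.37. The mid-quality type's constraint binds.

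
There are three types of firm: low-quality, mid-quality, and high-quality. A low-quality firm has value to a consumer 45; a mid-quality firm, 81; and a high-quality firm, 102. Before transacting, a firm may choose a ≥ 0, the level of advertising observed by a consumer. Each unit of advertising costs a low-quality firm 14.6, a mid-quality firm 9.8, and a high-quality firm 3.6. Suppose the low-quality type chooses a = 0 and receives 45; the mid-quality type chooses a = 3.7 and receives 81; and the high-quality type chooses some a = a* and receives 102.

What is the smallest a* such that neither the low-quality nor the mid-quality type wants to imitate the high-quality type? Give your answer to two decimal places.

5.84

Low-quality type (on-path payoff 45) won't mimic when 45 ≥ 102 − 14.6·a*, i.e. a* ≥ 3.90.
Mid-quality type (on-path payoff 81 − 9.8×3.7 = 44.74) won't mimic when 44.74 ≥ 102 − 9.8·a*, i.e. a* ≥ 5.84.
Both must hold, so a* = max(3.90, 5.84) = 5.84. The mid-quality type's constraint binds.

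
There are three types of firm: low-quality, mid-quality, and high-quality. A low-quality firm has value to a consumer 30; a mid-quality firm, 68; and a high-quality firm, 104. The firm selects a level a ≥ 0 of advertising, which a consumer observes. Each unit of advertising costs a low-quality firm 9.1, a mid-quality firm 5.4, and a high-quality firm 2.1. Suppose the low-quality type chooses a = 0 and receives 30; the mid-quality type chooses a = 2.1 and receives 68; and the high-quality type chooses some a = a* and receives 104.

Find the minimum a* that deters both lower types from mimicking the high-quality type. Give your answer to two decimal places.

Mid-quality type (on-path payoff 68 − 5.4×2.1 = 56.66) won't mimic when 56.66 ≥ 104 − 5.4·a*, i.e. a* ≥ 8.77.
Low-quality type (on-path payoff 30) won't mimic when 30 ≥ 104 − 9.1·a*, i.e. a* ≥ 8.13.
Both must hold, so a* = max(8.13, 8.77) = 8.77. The mid-quality type's constraint binds.

8.77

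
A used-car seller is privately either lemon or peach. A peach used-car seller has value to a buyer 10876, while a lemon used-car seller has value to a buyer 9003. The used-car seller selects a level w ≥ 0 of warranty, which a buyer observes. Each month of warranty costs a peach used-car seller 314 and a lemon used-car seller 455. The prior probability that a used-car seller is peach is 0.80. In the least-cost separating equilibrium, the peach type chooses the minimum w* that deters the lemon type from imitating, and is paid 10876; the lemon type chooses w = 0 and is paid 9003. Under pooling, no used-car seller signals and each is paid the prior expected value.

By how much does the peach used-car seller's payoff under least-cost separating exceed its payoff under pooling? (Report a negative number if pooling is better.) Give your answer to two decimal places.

-917.98

Least-cost separating signal: w* solves 9003 = 10876 − 455·w*, so w* = (10876 − 9003)/455 ≈ 4.1165.
Peach type's separating payoff: 10876 − 314 × w* = 10876 − 314 × (10876 − 9003)/455 = 10876 − 588122/455 ≈ 9583.4242.
Pooling payoff: 0.80 × 10876 + 0.20 × 9003 = 10501.4.
Difference: 9583.4242 − 10501.4 = -917.9758, i.e. -917.98 to two decimal places.
The peach type would prefer the pooling outcome.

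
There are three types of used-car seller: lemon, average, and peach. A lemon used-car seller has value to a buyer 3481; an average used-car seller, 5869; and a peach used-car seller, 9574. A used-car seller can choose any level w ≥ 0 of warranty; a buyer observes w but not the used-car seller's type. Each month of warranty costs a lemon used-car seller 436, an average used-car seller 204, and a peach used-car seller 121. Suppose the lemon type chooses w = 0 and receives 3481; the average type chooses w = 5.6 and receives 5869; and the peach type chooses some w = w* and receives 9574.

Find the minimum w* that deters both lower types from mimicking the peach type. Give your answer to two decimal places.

23.76

Lemon type (on-path payoff 3481) won't mimic when 3481 ≥ 9574 − 436·w*, i.e. w* ≥ 13.97.
Average type (on-path payoff 5869 − 204×5.6 = 4726.6) won't mimic when 4726.6 ≥ 9574 − 204·w*, i.e. w* ≥ 23.76.
Both must hold, so w* = max(13.97, 23.76) = 23.76. The average type's constraint binds.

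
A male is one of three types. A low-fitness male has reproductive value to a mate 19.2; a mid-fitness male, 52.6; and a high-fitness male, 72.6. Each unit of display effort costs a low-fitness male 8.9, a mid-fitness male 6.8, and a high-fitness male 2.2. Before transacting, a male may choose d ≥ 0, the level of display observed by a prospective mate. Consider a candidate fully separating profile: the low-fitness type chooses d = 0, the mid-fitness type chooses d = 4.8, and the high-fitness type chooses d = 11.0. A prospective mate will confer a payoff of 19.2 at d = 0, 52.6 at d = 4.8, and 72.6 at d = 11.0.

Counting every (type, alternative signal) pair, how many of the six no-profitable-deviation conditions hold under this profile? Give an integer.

Low-fitness (own payoff 19.2): to d=4.8 gives 52.6 − 8.9×4.8 = 9.88 → no gain ✓; to d=11.0 gives 72.6 − 8.9×11.0 = -25.3 → no gain ✓.
High-fitness (own payoff 72.6 − 2.2×11.0 = 48.4): to d=0 gives 19.2 → no gain ✓; to d=4.8 gives 52.6 − 2.2×4.8 = 42.04 → no gain ✓.
Mid-fitness (own payoff 52.6 − 6.8×4.8 = 19.96): to d=0 gives 19.2 → no gain ✓; to d=11.0 gives 72.6 − 6.8×11.0 = -2.2 → no gain ✓.
6 of the 6 constraints hold; this profile is a separating equilibrium.

6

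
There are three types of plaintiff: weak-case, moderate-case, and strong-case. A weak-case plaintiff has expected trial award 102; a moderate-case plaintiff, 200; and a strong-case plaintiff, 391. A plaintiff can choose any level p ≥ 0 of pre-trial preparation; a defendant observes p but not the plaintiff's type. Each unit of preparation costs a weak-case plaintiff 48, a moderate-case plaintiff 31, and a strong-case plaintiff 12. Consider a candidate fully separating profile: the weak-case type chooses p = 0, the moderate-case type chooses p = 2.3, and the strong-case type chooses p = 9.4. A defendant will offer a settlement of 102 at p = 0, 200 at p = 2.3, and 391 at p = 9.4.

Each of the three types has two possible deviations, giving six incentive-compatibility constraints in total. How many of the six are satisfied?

Strong-case (own payoff 391 − 12×9.4 = 278.2): to p=0 gives 102 → no gain ✓; to p=2.3 gives 200 − 12×2.3 = 172.4 → no gain ✓.
Moderate-case (own payoff 200 − 31×2.3 = 128.7): to p=0 gives 102 → no gain ✓; to p=9.4 gives 391 − 31×9.4 = 99.6 → no gain ✓.
Weak-case (own payoff 102): to p=2.3 gives 200 − 48×2.3 = 89.6 → no gain ✓; to p=9.4 gives 391 − 48×9.4 = -60.2 → no gain ✓.
6 of the 6 constraints hold; this profile is a separating equilibrium.

6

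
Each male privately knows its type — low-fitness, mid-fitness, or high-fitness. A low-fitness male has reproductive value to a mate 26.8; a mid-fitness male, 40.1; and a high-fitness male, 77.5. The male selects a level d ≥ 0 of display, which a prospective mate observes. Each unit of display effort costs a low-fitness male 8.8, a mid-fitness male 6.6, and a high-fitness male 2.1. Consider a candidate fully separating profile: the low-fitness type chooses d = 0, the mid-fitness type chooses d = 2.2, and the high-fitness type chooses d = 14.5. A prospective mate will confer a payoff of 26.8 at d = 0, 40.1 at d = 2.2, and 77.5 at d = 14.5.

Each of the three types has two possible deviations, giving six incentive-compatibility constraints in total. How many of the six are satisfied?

5

Mid-fitness (own payoff 40.1 − 6.6×2.2 = 25.58): to d=0 gives 26.8 → profitable ✗; to d=14.5 gives 77.5 − 6.6×14.5 = -18.2 → no gain ✓.
Low-fitness (own payoff 26.8): to d=2.2 gives 40.1 − 8.8×2.2 = 20.74 → no gain ✓; to d=14.5 gives 77.5 − 8.8×14.5 = -50.1 → no gain ✓.
High-fitness (own payoff 77.5 − 2.1×14.5 = 47.05): to d=0 gives 26.8 → no gain ✓; to d=2.2 gives 40.1 − 2.1×2.2 = 35.48 → no gain ✓.
5 of the 6 constraints hold; not an equilibrium.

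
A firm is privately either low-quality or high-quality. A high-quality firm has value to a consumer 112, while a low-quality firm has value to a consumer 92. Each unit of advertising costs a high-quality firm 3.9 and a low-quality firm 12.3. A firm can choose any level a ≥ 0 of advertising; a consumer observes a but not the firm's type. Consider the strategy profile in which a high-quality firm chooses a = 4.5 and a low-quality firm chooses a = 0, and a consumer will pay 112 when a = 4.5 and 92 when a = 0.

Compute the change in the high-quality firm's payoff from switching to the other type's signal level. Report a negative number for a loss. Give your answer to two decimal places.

Playing a = 4.5 the high-quality firm receives 112 − 3.9 × 4.5 = 94.45.
Deviating to a = 0 yields 92 instead.
Gain from deviating: 92 − 94.45 = -2.45.
The gain is negative, so the high-quality type's incentive-compatibility constraint is satisfied.

-2.45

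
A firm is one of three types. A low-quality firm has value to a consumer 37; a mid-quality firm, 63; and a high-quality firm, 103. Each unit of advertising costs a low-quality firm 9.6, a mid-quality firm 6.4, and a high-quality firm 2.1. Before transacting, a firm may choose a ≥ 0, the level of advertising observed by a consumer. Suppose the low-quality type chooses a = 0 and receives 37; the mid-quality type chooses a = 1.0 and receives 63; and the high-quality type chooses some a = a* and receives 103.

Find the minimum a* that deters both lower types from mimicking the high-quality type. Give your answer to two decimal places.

Low-quality type (on-path payoff 37) won't mimic when 37 ≥ 103 − 9.6·a*, i.e. a* ≥ 6.88.
Mid-quality type (on-path payoff 63 − 6.4×1.0 = 56.6) won't mimic when 56.6 ≥ 103 − 6.4·a*, i.e. a* ≥ 7.25.
Both must hold, so a* = max(6.88, 7.25) = 7.25. The mid-quality type's constraint binds.

7.25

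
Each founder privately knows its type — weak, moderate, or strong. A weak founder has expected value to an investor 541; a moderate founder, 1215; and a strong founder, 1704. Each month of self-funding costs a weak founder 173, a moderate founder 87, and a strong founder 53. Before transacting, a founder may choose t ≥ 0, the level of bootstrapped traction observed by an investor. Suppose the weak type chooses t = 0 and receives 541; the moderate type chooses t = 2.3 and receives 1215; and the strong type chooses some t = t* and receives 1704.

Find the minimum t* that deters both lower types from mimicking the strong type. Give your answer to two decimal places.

7.92

Weak type (on-path payoff 541) won't mimic when 541 ≥ 1704 − 173·t*, i.e. t* ≥ 6.72.
Moderate type (on-path payoff 1215 − 87×2.3 = 1014.9) won't mimic when 1014.9 ≥ 1704 − 87·t*, i.e. t* ≥ 7.92.
Both must hold, so t* = max(6.72, 7.92) = 7.92. The moderate type's constraint binds.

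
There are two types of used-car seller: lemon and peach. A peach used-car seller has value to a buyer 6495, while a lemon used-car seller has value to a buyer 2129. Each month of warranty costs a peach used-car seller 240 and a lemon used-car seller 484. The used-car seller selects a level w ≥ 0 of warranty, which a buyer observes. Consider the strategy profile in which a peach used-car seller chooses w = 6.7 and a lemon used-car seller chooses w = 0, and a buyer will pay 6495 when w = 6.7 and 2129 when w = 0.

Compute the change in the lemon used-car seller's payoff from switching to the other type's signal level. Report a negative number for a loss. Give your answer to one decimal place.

Playing w = 0 the lemon used-car seller receives 2129.
Deviating to w = 6.7 brings payment 6495 at cost 484 × 6.7 = 3242.8, netting 3252.2.
Gain from deviating: 3252.2 − 2129 = 1123.2.
The gain is positive, so the lemon type's incentive-compatibility constraint is violated — this profile is not a separating equilibrium.

1123.2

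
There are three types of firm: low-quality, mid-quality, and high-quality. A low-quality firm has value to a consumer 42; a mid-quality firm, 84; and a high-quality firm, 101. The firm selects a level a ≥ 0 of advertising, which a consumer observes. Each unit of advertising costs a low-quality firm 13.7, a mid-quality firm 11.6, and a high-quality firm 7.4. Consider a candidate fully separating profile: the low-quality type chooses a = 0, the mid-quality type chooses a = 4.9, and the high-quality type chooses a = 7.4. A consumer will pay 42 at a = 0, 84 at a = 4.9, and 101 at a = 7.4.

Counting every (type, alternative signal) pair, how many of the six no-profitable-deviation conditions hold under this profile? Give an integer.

Low-quality (own payoff 42): to a=4.9 gives 84 − 13.7×4.9 = 16.87 → no gain ✓; to a=7.4 gives 101 − 13.7×7.4 = -0.38 → no gain ✓.
Mid-quality (own payoff 84 − 11.6×4.9 = 27.16): to a=0 gives 42 → profitable ✗; to a=7.4 gives 101 − 11.6×7.4 = 15.16 → no gain ✓.
High-quality (own payoff 101 − 7.4×7.4 = 46.24): to a=0 gives 42 → no gain ✓; to a=4.9 gives 84 − 7.4×4.9 = 47.74 → profitable ✗.
4 of the 6 constraints hold; not an equilibrium.

4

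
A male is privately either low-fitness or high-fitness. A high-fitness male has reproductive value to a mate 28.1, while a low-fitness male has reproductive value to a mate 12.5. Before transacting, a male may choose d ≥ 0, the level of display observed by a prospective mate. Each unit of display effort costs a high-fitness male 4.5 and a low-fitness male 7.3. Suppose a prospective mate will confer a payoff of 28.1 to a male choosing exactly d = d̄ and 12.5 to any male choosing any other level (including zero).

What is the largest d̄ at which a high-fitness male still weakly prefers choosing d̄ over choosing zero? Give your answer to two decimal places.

3.47

Choosing d̄ yields the high-fitness type 28.1 − 4.5·d̄; choosing zero yields 12.5.
The high-fitness type is indifferent at 28.1 − 4.5·d̄ = 12.5, i.e. d̄ = (28.1 − 12.5) / 4.5 ≈ 3.47.
For any d̄ above 3.47 the high-fitness type would rather pool at zero, so separation collapses.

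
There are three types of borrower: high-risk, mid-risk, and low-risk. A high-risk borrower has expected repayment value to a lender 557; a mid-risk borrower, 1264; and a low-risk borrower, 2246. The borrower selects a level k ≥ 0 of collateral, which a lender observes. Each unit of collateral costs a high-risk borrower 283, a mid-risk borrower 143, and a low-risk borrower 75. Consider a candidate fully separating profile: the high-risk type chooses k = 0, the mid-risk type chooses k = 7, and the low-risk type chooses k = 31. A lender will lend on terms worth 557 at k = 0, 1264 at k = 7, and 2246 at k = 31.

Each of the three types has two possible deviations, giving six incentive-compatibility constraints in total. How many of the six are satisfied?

3

High-risk (own payoff 557): to k=7 gives 1264 − 283×7 = -717 → no gain ✓; to k=31 gives 2246 − 283×31 = -6527 → no gain ✓.
Mid-risk (own payoff 1264 − 143×7 = 263): to k=0 gives 557 → profitable ✗; to k=31 gives 2246 − 143×31 = -2187 → no gain ✓.
Low-risk (own payoff 2246 − 75×31 = -79): to k=0 gives 557 → profitable ✗; to k=7 gives 1264 − 75×7 = 739 → profitable ✗.
3 of the 6 constraints hold; not an equilibrium.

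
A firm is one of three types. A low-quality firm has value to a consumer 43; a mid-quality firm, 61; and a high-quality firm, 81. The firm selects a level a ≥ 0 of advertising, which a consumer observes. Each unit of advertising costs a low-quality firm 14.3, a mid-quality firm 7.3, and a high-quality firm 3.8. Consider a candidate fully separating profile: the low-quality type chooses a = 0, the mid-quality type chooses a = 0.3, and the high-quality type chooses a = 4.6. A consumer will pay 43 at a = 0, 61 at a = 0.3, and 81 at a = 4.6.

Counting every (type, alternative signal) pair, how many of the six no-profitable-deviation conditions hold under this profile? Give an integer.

Mid-quality (own payoff 61 − 7.3×0.3 = 58.81): to a=0 gives 43 → no gain ✓; to a=4.6 gives 81 − 7.3×4.6 = 47.42 → no gain ✓.
High-quality (own payoff 81 − 3.8×4.6 = 63.52): to a=0 gives 43 → no gain ✓; to a=0.3 gives 61 − 3.8×0.3 = 59.86 → no gain ✓.
Low-quality (own payoff 43): to a=0.3 gives 61 − 14.3×0.3 = 56.71 → profitable ✗; to a=4.6 gives 81 − 14.3×4.6 = 15.22 → no gain ✓.
5 of the 6 constraints hold; not an equilibrium.

5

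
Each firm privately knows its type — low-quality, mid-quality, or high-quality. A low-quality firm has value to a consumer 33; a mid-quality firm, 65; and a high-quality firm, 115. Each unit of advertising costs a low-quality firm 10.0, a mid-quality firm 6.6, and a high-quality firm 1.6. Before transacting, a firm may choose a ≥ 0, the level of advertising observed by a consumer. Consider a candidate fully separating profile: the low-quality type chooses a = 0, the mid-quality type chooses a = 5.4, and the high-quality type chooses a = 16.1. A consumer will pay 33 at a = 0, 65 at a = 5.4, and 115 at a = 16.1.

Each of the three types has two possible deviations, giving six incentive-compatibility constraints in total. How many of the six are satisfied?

Mid-quality (own payoff 65 − 6.6×5.4 = 29.36): to a=0 gives 33 → profitable ✗; to a=16.1 gives 115 − 6.6×16.1 = 8.74 → no gain ✓.
High-quality (own payoff 115 − 1.6×16.1 = 89.24): to a=0 gives 33 → no gain ✓; to a=5.4 gives 65 − 1.6×5.4 = 56.36 → no gain ✓.
Low-quality (own payoff 33): to a=5.4 gives 65 − 10.0×5.4 = 11 → no gain ✓; to a=16.1 gives 115 − 10.0×16.1 = -46 → no gain ✓.
5 of the 6 constraints hold; not an equilibrium.

5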